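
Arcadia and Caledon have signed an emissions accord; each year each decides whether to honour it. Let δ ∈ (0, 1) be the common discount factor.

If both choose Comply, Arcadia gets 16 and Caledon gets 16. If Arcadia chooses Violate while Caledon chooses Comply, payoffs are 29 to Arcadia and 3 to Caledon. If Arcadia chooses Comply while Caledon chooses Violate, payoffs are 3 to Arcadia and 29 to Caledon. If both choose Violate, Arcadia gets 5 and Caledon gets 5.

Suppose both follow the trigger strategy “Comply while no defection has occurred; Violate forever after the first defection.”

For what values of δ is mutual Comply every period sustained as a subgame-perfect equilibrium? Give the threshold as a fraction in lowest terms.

13/24

One-period gain from deviating is 29 − 16 = 13. The loss is 16 − 5 = 11 in every subsequent period, with present value 11·δ/(1−δ).
Deviation is unprofitable when 11·δ/(1−δ) ≥ 13, i.e. δ/(1−δ) ≥ 13/11.
Equivalently δ ≥ 13/(13+11) = 13/24.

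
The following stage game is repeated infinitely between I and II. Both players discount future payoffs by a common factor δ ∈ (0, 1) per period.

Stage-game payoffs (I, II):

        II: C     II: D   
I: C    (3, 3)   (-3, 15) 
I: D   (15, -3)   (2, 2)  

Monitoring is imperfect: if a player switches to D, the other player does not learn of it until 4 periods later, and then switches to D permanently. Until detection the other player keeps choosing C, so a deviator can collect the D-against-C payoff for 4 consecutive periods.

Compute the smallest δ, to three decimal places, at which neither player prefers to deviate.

0.980

Deviating for the 4 undetected periods gains 15−3 = 12 per period over cooperation, then loses 3−2 = 1 per period forever once punishment starts.
Gain: 12(1 + δ + … + δ^3); loss: 1·δ^4/(1−δ).
No profitable deviation ⇔ 12(1−δ^4) ≤ 1·δ^4, i.e. δ^4 ≥ 12/(12+1) = 12/13.
Hence δ ≥ (12/13)^(1/4) ≈ 0.980.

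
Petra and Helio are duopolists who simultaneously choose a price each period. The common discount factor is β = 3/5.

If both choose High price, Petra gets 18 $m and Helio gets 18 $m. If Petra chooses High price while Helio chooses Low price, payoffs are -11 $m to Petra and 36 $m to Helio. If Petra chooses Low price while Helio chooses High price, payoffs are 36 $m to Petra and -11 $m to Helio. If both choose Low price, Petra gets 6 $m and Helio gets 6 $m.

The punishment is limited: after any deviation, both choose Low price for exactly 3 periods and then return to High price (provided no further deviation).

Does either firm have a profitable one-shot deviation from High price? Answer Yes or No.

Comparing payoff streams over the 4 periods until play realigns: cooperate → 18(1+β+…+β^3); deviate → 36 + 6(β+…+β^3).
Cooperation is sustained iff (18−6)(β+…+β^3) ≥ 36−18.
β+…+β^3 = 3/5·(1−(3/5)^3)/(1−3/5) = 1.1760, and (36−18)/(18−6) = 1.5000.
1.1760 < 1.5000, so cooperation is not sustainable.

Yes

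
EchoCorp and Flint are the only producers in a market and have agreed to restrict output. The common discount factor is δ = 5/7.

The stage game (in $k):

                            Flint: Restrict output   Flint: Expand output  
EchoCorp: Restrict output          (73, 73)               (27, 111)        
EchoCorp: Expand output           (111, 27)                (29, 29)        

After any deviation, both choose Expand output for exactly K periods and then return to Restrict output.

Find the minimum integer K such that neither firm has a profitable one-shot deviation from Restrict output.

IC: δ(1−δ^K)/(1−δ) ≥ (111−73)/(73−29) = 19/22.
With δ = 5/7: need 1 − δ^K ≥ 19/22·(1−5/7)/(5/7), i.e. δ^K ≤ 0.6545.
Since (5/7)^1 = 0.7143 and (5/7)^2 = 0.5102, the smallest such K is 2.

2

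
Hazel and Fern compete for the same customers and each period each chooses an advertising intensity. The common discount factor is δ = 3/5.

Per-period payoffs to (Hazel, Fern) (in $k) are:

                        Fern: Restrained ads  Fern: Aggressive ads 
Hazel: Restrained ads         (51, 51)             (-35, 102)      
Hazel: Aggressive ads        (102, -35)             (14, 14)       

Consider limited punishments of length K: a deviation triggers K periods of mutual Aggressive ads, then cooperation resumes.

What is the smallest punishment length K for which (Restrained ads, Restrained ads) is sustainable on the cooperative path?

5

IC: δ(1−δ^K)/(1−δ) ≥ (102−51)/(51−14) = 51/37.
With δ = 3/5: need 1 − δ^K ≥ 51/37·(1−3/5)/(3/5), i.e. δ^K ≤ 0.0811.
Since (3/5)^4 = 0.1296 and (3/5)^5 = 0.0778, the smallest such K is 5.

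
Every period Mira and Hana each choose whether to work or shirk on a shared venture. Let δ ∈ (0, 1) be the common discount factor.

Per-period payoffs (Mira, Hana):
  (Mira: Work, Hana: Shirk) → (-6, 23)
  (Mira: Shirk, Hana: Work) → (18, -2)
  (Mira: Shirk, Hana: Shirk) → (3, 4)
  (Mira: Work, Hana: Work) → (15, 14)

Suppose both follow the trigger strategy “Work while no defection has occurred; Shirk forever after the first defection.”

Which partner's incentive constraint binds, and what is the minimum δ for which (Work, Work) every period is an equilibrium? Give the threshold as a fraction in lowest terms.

Mira: cooperation gives 15 each period; deviation gives 18 once then 3 forever.
  15/(1−δ) ≥ 18 + 3δ/(1−δ) ⇒ δ ≥ 3/15 = 1/5.
Hana: cooperation gives 14 each period; deviation gives 23 once then 4 forever.
  δ ≥ 9/19.
Both must hold, so the binding constraint is Hana's: δ ≥ 9/19.

Hana; δ ≥ 9/19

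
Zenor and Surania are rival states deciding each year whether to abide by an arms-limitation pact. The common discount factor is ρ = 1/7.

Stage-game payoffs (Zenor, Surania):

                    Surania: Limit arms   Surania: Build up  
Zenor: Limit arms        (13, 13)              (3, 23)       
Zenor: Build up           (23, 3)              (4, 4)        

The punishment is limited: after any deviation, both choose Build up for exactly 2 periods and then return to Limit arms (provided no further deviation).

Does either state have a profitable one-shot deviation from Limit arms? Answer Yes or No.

Yes

Comparing payoff streams over the 3 periods until play realigns: cooperate → 13(1+ρ+…+ρ^2); deviate → 23 + 4(ρ+…+ρ^2).
Cooperation is sustained iff (13−4)(ρ+…+ρ^2) ≥ 23−13.
ρ+…+ρ^2 = 1/7·(1−(1/7)^2)/(1−1/7) = 0.1633, and (23−13)/(13−4) = 1.1111.
0.1633 < 1.1111, so cooperation is not sustainable.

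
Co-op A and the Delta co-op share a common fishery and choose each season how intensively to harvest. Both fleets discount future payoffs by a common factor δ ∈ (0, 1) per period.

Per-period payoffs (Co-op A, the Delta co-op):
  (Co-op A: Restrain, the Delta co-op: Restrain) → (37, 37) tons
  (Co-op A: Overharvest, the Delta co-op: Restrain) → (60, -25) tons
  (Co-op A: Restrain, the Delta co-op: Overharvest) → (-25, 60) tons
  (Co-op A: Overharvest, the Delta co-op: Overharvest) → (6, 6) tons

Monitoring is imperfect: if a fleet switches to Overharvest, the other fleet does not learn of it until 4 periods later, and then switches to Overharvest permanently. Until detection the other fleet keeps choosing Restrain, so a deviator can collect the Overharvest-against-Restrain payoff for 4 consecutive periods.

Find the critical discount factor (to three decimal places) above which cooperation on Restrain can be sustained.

Deviating for the 4 undetected periods gains 60−37 = 23 per period over cooperation, then loses 37−6 = 31 per period forever once punishment starts.
Gain: 23(1 + δ + … + δ^3); loss: 31·δ^4/(1−δ).
No profitable deviation ⇔ 23(1−δ^4) ≤ 31·δ^4, i.e. δ^4 ≥ 23/(23+31) = 23/54.
Hence δ ≥ (23/54)^(1/4) ≈ 0.808.

0.808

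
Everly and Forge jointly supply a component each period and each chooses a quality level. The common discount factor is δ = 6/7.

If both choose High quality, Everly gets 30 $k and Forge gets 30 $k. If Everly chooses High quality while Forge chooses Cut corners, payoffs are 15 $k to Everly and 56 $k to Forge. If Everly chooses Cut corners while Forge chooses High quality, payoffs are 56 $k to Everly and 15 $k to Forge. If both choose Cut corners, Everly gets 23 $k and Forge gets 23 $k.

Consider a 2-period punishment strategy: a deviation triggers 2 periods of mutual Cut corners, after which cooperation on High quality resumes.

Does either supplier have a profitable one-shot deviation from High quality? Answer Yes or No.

A one-shot deviation gives 56 now, then 23 for 2 periods, then back to 30.
Gain from deviating: (56−30) today; loss: (30−23) in each of the next 2 periods.
No-deviation condition: (30−23)(δ+…+δ^2) ≥ 56−30, i.e. δ+…+δ^2 ≥ 26/7.
At δ = 6/7: δ+…+δ^2 = 1.5918 < 3.7143.
So cooperation is not sustainable.

Yes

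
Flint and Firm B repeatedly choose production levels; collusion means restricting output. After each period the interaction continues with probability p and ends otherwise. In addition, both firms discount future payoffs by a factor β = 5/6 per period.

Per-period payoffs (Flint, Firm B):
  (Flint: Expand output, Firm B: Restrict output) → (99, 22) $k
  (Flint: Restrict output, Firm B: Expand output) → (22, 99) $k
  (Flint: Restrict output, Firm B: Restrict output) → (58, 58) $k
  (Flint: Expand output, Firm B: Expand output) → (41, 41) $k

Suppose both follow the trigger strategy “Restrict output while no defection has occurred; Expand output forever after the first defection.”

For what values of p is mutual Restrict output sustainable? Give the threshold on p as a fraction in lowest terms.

123/145

With continuation probability p and discount β, the effective per-period discount factor is βp.
Grim-trigger IC: βp ≥ (99−58)/(99−41) = 41/58.
So p ≥ (41/58)/(5/6) = 123/145.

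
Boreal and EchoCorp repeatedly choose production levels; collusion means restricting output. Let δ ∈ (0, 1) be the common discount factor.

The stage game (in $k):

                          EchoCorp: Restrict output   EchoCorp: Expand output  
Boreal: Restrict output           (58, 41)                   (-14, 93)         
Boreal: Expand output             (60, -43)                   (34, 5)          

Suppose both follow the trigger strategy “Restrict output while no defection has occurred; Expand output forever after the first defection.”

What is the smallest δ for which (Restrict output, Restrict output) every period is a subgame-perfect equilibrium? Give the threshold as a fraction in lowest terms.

13/22

For Boreal: deviation gain 60−58 = 2, per-period punishment loss 58−34 = 24. IC gives δ ≥ 2/26 = 1/13.
For EchoCorp: gain 52, loss 36 per period, so δ ≥ 52/88 = 13/22.
The tighter constraint is EchoCorp's, so cooperation needs δ ≥ 13/22.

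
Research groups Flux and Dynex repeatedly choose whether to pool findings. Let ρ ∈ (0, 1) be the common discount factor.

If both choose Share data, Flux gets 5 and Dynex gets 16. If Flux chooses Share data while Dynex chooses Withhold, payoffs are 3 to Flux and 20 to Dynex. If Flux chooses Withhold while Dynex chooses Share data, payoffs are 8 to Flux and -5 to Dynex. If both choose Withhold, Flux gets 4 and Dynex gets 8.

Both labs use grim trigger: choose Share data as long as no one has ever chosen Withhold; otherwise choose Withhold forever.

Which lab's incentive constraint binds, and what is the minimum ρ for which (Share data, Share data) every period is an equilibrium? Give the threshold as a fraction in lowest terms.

Flux; ρ ≥ 3/4

Flux's threshold: (8−5)/(8−4) = 3/4.
Dynex's threshold: (20−16)/(20−8) = 1/3.
3/4 > 1/3, so Flux binds and ρ* = 3/4.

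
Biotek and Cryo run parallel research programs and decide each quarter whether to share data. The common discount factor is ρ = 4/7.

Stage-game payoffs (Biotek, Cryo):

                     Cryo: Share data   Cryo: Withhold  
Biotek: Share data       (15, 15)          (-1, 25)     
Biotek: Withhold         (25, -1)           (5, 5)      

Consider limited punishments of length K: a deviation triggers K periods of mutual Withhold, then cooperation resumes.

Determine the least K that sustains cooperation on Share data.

3

No profitable deviation requires (15−5)(ρ+…+ρ^K) ≥ 25−15, i.e. ρ+…+ρ^K ≥ 1 ≈ 1.0000.
With ρ = 4/7, the partial sums are K=1: 0.5714, K=2: 0.8980, K=3: 1.0845.
K = 3 is the first length at which the sum reaches 1.0000.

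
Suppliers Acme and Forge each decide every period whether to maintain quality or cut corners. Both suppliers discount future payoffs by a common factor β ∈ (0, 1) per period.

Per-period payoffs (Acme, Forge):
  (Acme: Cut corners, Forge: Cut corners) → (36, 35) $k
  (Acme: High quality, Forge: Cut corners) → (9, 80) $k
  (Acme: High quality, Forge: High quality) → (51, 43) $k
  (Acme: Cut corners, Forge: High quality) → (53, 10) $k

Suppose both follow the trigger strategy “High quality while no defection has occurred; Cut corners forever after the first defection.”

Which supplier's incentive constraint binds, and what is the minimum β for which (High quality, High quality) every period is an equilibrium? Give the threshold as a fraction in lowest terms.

Acme's threshold: (53−51)/(53−36) = 2/17.
Forge's threshold: (80−43)/(80−35) = 37/45.
2/17 < 37/45, so Forge binds and β* = 37/45.

Forge; β ≥ 37/45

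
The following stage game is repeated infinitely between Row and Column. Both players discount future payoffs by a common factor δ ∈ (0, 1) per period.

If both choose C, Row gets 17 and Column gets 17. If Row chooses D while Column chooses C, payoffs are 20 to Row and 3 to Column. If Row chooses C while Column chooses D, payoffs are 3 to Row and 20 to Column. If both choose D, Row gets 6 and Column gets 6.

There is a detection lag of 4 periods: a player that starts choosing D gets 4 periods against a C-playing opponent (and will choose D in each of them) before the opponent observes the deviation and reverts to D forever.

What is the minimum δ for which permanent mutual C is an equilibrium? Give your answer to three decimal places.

0.680

A deviator earns 20 for 4 periods, then 6 forever; cooperating earns 17 forever. Multiplying the IC by (1−δ):
17 ≥ 20(1−δ^4) + 6δ^4, so 14·δ^4 ≥ 3 and δ^4 ≥ 3/14.
δ ≥ (3/14)^(1/4) ≈ 0.680.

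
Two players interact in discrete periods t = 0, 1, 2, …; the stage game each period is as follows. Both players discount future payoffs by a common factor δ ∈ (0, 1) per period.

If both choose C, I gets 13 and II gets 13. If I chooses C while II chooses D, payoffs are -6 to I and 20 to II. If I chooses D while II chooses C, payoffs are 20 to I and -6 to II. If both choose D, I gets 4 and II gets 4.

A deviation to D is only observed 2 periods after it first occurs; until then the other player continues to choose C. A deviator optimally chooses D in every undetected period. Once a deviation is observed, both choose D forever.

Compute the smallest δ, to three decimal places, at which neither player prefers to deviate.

0.661

The best deviation is to choose D for all 2 undetected periods, earning 20 each, then 4 forever once detected.
Deviation value: 20(1−δ^2)/(1−δ) + 4δ^2/(1−δ); cooperation value: 13/(1−δ).
IC: 13 ≥ 20(1−δ^2) + 4δ^2 = 20 − 16δ^2.
So δ^2 ≥ 7/16, giving δ ≥ (7/16)^(1/2) ≈ 0.661.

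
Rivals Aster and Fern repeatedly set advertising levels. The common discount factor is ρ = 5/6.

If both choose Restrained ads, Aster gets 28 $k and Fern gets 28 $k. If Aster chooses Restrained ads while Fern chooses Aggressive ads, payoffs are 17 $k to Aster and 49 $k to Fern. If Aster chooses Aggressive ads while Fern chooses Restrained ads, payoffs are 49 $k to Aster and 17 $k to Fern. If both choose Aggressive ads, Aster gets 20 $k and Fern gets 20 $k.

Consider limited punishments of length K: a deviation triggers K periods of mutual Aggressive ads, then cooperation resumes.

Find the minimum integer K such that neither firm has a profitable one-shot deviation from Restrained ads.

Need Σ_{k=1}^{K} ρ^k ≥ (49−28)/(28−20) = 2.6250 at ρ = 5/6.
At K = 4 the sum is 2.5887 < 2.6250; at K = 5 it is 2.9906 ≥ 2.6250.
So the minimum punishment length is K = 5.

5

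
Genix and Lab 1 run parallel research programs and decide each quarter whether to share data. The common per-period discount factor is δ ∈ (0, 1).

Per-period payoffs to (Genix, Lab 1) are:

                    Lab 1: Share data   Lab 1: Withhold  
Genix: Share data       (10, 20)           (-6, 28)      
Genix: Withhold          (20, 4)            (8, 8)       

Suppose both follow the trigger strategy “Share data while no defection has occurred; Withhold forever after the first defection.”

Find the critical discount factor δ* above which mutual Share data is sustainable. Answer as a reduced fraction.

Genix: cooperation gives 10 each period; deviation gives 20 once then 8 forever.
  10/(1−δ) ≥ 20 + 8δ/(1−δ) ⇒ δ ≥ 10/12 = 5/6.
Lab 1: cooperation gives 20 each period; deviation gives 28 once then 8 forever.
  δ ≥ 8/20 = 2/5.
Both must hold, so the binding constraint is Genix's: δ ≥ 5/6.

5/6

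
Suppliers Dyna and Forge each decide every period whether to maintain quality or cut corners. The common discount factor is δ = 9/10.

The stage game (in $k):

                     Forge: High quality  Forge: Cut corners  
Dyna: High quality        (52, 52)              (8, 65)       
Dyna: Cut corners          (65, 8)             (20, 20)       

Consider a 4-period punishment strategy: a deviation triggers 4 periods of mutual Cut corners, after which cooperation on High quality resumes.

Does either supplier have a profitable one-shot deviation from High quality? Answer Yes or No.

Comparing payoff streams over the 5 periods until play realigns: cooperate → 52(1+δ+…+δ^4); deviate → 65 + 20(δ+…+δ^4).
Cooperation is sustained iff (52−20)(δ+…+δ^4) ≥ 65−52.
δ+…+δ^4 = 9/10·(1−(9/10)^4)/(1−9/10) = 3.0951, and (65−52)/(52−20) = 0.4062.
3.0951 ≥ 0.4062, so cooperation is sustainable.

No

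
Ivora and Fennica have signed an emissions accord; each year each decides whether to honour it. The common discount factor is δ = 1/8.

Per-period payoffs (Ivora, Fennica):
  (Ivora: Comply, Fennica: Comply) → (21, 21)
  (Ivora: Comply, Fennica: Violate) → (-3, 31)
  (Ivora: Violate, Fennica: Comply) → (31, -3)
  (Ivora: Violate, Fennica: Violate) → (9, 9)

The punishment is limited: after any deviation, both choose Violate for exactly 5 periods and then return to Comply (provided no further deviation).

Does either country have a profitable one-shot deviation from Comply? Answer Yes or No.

Yes

IC: δ+…+δ^5 ≥ (31−21)/(21−9) = 5/6.
At δ = 1/8: partial sum = 0.1429 < 0.8333. Cooperation not sustainable.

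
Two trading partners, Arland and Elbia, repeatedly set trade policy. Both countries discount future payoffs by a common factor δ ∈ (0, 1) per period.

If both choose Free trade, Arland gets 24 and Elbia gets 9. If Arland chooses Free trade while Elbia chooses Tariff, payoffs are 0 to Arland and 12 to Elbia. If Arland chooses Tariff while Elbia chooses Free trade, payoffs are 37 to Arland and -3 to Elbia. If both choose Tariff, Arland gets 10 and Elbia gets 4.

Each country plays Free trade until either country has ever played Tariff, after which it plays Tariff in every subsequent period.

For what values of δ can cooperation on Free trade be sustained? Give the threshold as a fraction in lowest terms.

For Arland: deviation gain 37−24 = 13, per-period punishment loss 24−10 = 14. IC gives δ ≥ 13/27.
For Elbia: gain 3, loss 5 per period, so δ ≥ 3/8.
The tighter constraint is Arland's, so cooperation needs δ ≥ 13/27.

13/27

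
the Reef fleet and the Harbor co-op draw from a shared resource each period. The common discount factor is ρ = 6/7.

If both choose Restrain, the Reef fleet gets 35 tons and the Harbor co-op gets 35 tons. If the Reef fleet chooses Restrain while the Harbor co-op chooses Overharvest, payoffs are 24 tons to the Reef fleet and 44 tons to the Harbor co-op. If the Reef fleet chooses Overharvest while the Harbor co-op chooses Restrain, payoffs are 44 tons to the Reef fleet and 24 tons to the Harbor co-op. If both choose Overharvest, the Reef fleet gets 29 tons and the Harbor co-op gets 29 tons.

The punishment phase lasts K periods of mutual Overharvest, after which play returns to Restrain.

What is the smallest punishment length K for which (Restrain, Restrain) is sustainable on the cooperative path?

No profitable deviation requires (35−29)(ρ+…+ρ^K) ≥ 44−35, i.e. ρ+…+ρ^K ≥ 3/2 ≈ 1.5000.
With ρ = 6/7, the partial sums are K=1: 0.8571, K=2: 1.5918.
K = 2 is the first length at which the sum reaches 1.5000.

2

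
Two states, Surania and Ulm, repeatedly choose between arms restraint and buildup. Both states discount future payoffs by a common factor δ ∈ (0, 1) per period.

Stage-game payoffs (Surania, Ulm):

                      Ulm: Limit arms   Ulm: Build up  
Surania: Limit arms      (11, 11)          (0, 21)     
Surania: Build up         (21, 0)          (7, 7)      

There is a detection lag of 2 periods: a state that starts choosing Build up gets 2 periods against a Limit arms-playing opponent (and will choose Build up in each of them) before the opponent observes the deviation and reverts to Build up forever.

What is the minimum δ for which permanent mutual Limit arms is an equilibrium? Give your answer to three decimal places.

0.845

The best deviation is to choose Build up for all 2 undetected periods, earning 21 each, then 7 forever once detected.
Deviation value: 21(1−δ^2)/(1−δ) + 7δ^2/(1−δ); cooperation value: 11/(1−δ).
IC: 11 ≥ 21(1−δ^2) + 7δ^2 = 21 − 14δ^2.
So δ^2 ≥ 10/14 = 5/7, giving δ ≥ (5/7)^(1/2) ≈ 0.845.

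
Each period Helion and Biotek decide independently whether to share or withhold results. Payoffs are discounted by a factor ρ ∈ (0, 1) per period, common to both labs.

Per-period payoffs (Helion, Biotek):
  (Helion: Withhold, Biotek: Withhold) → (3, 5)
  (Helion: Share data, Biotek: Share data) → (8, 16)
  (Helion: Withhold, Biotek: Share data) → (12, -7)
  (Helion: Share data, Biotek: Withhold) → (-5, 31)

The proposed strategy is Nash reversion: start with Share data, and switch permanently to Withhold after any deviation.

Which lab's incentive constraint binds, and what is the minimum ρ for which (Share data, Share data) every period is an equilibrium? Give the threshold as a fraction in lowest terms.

Biotek; ρ ≥ 15/26

For Helion: deviation gain 12−8 = 4, per-period punishment loss 8−3 = 5. IC gives ρ ≥ 4/9.
For Biotek: gain 15, loss 11 per period, so ρ ≥ 15/26.
The tighter constraint is Biotek's, so cooperation needs ρ ≥ 15/26.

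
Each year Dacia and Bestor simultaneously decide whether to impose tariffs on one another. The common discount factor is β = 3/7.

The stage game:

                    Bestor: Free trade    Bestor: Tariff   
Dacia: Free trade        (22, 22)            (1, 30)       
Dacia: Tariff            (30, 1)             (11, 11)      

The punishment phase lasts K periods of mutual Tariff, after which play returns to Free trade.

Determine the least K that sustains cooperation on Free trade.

No profitable deviation requires (22−11)(β+…+β^K) ≥ 30−22, i.e. β+…+β^K ≥ 8/11 ≈ 0.7273.
With β = 3/7, the partial sums are K=1: 0.4286, K=2: 0.6122, K=3: 0.6910, K=4: 0.7247, K=5: 0.7392.
K = 5 is the first length at which the sum reaches 0.7273.

5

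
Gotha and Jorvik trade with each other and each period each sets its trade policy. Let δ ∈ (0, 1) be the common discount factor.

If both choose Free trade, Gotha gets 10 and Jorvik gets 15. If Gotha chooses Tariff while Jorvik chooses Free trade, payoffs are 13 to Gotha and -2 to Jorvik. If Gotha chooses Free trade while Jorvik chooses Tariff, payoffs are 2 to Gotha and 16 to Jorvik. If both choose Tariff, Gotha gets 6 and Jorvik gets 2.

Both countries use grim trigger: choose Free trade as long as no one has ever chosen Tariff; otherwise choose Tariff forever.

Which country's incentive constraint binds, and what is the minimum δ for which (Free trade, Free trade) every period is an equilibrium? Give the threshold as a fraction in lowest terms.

Gotha; δ ≥ 3/7

For Gotha: deviation gain 13−10 = 3, per-period punishment loss 10−6 = 4. IC gives δ ≥ 3/7.
For Jorvik: gain 1, loss 13 per period, so δ ≥ 1/14.
The tighter constraint is Gotha's, so cooperation needs δ ≥ 3/7.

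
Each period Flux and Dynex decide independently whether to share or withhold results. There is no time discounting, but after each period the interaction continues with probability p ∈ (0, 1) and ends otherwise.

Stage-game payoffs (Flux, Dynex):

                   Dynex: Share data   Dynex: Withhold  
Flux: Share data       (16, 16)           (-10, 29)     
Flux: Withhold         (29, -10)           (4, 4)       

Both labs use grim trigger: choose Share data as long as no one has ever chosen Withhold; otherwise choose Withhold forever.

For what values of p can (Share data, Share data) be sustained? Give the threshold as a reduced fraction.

With no time discounting, the continuation probability p plays the role of the discount factor.
Grim-trigger IC: 16/(1−p) ≥ 29 + 4p/(1−p) ⇒ p ≥ (29−16)/(29−4) = 13/25.

13/25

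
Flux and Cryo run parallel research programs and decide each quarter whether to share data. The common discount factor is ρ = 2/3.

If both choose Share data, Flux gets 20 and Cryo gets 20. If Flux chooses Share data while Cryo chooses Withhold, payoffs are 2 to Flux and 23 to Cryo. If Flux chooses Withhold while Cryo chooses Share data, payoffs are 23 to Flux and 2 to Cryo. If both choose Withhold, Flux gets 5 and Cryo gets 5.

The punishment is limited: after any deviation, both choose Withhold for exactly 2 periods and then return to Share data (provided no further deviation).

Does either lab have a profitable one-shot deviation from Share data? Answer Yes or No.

A one-shot deviation gives 23 now, then 5 for 2 periods, then back to 20.
Gain from deviating: (23−20) today; loss: (20−5) in each of the next 2 periods.
No-deviation condition: (20−5)(ρ+…+ρ^2) ≥ 23−20, i.e. ρ+…+ρ^2 ≥ 1/5.
At ρ = 2/3: ρ+…+ρ^2 = 1.1111 ≥ 0.2000.
So cooperation is sustainable.

No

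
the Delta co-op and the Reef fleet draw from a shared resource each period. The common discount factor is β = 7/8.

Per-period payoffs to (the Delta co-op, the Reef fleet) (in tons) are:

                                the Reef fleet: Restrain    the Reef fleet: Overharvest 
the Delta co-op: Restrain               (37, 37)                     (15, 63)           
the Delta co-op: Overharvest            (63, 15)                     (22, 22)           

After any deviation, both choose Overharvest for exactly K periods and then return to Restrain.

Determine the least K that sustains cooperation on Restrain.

No profitable deviation requires (37−22)(β+…+β^K) ≥ 63−37, i.e. β+…+β^K ≥ 26/15 ≈ 1.7333.
With β = 7/8, the partial sums are K=1: 0.8750, K=2: 1.6406, K=3: 2.3105.
K = 3 is the first length at which the sum reaches 1.7333.

3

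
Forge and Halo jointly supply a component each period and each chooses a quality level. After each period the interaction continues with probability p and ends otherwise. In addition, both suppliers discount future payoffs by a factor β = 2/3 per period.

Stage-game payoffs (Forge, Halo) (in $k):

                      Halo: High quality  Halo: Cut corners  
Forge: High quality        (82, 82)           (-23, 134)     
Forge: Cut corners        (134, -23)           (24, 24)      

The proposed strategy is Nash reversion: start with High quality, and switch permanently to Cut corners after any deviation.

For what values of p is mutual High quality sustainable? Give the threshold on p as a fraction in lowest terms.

Expected continuation weight on next period's payoff is β·p = 2/3·p, which plays the role of the discount factor.
Cooperation requires 2/3·p ≥ (134−82)/(134−24) = 26/55, hence p ≥ 39/55.

39/55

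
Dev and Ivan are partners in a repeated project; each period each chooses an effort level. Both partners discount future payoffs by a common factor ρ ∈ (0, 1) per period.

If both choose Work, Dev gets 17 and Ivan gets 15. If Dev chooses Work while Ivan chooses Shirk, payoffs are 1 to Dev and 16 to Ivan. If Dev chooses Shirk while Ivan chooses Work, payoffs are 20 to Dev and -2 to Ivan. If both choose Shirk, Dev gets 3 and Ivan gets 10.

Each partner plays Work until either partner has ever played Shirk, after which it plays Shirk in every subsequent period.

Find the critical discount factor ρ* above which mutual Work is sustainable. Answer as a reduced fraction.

3/17

Dev: cooperation gives 17 each period; deviation gives 20 once then 3 forever.
  17/(1−ρ) ≥ 20 + 3ρ/(1−ρ) ⇒ ρ ≥ 3/17.
Ivan: cooperation gives 15 each period; deviation gives 16 once then 10 forever.
  ρ ≥ 1/6.
Both must hold, so the binding constraint is Dev's: ρ ≥ 3/17.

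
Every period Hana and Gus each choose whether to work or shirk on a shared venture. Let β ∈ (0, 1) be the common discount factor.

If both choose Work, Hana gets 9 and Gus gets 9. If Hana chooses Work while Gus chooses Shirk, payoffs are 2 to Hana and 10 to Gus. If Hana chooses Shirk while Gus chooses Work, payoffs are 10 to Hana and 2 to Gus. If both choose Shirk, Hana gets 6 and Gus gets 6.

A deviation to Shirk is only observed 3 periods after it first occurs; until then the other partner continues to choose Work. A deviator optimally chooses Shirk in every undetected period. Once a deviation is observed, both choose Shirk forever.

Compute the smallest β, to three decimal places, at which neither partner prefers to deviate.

The best deviation is to choose Shirk for all 3 undetected periods, earning 10 each, then 6 forever once detected.
Deviation value: 10(1−β^3)/(1−β) + 6β^3/(1−β); cooperation value: 9/(1−β).
IC: 9 ≥ 10(1−β^3) + 6β^3 = 10 − 4β^3.
So β^3 ≥ 1/4, giving β ≥ (1/4)^(1/3) ≈ 0.630.

0.630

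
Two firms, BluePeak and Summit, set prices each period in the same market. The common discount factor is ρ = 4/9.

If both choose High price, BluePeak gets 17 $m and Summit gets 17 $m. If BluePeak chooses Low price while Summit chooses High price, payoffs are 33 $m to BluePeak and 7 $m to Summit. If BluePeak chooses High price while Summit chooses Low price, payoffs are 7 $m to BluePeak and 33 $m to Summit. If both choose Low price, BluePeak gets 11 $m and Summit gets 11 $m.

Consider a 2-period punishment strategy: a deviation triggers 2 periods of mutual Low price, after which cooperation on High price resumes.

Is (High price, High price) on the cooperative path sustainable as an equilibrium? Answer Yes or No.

Comparing payoff streams over the 3 periods until play realigns: cooperate → 17(1+ρ+…+ρ^2); deviate → 33 + 11(ρ+…+ρ^2).
Cooperation is sustained iff (17−11)(ρ+…+ρ^2) ≥ 33−17.
ρ+…+ρ^2 = 4/9·(1−(4/9)^2)/(1−4/9) = 0.6420, and (33−17)/(17−11) = 2.6667.
0.6420 < 2.6667, so cooperation is not sustainable.

No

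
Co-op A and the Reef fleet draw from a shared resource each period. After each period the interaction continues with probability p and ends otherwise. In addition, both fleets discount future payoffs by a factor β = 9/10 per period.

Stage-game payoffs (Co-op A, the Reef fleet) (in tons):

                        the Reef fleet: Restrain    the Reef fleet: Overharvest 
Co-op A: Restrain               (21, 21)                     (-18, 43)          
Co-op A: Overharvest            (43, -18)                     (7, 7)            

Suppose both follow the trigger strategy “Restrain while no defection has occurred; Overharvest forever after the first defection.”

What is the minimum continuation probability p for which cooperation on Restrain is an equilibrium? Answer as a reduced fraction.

55/81

Expected continuation weight on next period's payoff is β·p = 9/10·p, which plays the role of the discount factor.
Cooperation requires 9/10·p ≥ (43−21)/(43−7) = 11/18, hence p ≥ 55/81.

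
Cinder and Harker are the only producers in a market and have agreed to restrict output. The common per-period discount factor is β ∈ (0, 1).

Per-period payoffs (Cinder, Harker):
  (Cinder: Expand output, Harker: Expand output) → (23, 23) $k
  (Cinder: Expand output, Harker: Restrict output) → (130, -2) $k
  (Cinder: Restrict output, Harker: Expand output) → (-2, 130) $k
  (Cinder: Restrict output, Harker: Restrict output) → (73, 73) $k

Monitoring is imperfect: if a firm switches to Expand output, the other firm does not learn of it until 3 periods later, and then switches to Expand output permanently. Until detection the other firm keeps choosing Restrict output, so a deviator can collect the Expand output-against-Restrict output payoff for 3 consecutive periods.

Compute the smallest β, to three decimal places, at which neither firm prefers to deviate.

0.811

A deviator earns 130 for 3 periods, then 23 forever; cooperating earns 73 forever. Multiplying the IC by (1−β):
73 ≥ 130(1−β^3) + 23β^3, so 107·β^3 ≥ 57 and β^3 ≥ 57/107.
β ≥ (57/107)^(1/3) ≈ 0.811.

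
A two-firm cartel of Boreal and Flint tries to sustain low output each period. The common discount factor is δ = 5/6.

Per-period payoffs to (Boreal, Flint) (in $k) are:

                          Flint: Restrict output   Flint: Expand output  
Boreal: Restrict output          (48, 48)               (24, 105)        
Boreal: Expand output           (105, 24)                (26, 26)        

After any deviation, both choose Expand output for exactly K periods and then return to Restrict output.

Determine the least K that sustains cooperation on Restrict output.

No profitable deviation requires (48−26)(δ+…+δ^K) ≥ 105−48, i.e. δ+…+δ^K ≥ 57/22 ≈ 2.5909.
With δ = 5/6, the partial sums are K=1: 0.8333, K=2: 1.5278, K=3: 2.1065, K=4: 2.5887, K=5: 2.9906.
K = 5 is the first length at which the sum reaches 2.5909.

5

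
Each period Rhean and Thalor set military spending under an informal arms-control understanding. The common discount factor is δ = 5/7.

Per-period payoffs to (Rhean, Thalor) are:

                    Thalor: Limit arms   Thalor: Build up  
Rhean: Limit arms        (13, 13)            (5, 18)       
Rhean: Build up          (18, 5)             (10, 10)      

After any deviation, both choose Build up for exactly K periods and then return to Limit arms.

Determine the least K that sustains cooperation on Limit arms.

IC: δ(1−δ^K)/(1−δ) ≥ (18−13)/(13−10) = 5/3.
With δ = 5/7: need 1 − δ^K ≥ 5/3·(1−5/7)/(5/7), i.e. δ^K ≤ 0.3333.
Since (5/7)^3 = 0.3644 and (5/7)^4 = 0.2603, the smallest such K is 4.

4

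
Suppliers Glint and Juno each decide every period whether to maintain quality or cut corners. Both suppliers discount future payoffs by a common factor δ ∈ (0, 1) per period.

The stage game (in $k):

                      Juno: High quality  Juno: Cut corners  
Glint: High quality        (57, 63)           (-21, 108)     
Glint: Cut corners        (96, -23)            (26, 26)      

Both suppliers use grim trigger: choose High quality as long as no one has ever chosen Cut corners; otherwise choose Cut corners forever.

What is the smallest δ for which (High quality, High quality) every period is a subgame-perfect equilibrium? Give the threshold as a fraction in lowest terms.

Glint's threshold: (96−57)/(96−26) = 39/70.
Juno's threshold: (108−63)/(108−26) = 45/82.
39/70 > 45/82, so Glint binds and δ* = 39/70.

39/70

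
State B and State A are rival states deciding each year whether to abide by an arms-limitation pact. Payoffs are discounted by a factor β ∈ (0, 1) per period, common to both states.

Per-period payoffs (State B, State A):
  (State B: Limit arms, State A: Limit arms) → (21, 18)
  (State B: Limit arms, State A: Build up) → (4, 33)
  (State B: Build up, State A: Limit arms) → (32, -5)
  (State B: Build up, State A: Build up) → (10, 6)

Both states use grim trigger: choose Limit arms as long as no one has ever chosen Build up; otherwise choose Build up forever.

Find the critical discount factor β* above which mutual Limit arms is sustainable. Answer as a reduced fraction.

5/9

State B's threshold: (32−21)/(32−10) = 1/2.
State A's threshold: (33−18)/(33−6) = 5/9.
1/2 < 5/9, so State A binds and β* = 5/9.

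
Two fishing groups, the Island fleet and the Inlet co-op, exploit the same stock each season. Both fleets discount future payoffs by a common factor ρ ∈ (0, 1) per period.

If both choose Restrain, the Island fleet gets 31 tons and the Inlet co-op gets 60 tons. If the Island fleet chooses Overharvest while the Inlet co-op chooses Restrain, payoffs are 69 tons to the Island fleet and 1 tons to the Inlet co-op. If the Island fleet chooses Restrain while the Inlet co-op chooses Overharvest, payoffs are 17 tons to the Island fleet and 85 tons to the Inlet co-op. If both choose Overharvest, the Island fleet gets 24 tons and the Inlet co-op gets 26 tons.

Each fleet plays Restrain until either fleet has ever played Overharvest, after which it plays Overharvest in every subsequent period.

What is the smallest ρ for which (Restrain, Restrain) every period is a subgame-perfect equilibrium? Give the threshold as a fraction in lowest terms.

38/45

For the Island fleet: deviation gain 69−31 = 38, per-period punishment loss 31−24 = 7. IC gives ρ ≥ 38/45.
For the Inlet co-op: gain 25, loss 34 per period, so ρ ≥ 25/59.
The tighter constraint is the Island fleet's, so cooperation needs ρ ≥ 38/45.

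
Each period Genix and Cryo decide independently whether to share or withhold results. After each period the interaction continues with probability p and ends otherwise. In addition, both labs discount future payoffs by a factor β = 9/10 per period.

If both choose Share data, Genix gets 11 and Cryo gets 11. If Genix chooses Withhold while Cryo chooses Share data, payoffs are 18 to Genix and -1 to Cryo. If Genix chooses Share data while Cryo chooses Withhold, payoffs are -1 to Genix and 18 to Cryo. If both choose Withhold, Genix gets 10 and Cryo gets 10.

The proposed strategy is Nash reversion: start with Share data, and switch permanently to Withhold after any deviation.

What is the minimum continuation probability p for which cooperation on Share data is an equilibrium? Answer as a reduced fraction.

35/36

Expected continuation weight on next period's payoff is β·p = 9/10·p, which plays the role of the discount factor.
Cooperation requires 9/10·p ≥ (18−11)/(18−10) = 7/8, hence p ≥ 35/36.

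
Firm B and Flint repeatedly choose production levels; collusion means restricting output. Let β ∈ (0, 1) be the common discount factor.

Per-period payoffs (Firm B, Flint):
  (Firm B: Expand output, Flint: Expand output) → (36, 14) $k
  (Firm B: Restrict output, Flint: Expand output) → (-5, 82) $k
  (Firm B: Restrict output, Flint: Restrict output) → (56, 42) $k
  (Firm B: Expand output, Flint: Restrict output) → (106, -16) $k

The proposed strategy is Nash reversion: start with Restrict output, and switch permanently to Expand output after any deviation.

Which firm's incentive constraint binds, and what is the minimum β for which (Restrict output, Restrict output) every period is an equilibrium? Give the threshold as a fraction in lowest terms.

Firm B's threshold: (106−56)/(106−36) = 5/7.
Flint's threshold: (82−42)/(82−14) = 10/17.
5/7 > 10/17, so Firm B binds and β* = 5/7.

Firm B; β ≥ 5/7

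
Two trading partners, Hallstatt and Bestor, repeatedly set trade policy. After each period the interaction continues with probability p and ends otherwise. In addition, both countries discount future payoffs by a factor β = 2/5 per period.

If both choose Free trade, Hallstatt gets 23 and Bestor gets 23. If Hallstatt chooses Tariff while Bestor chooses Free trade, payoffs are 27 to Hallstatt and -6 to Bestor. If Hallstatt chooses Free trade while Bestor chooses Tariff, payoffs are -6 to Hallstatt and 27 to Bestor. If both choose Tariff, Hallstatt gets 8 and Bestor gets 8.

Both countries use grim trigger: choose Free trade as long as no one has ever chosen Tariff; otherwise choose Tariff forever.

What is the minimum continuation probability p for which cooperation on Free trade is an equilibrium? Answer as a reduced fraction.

10/19

Expected continuation weight on next period's payoff is β·p = 2/5·p, which plays the role of the discount factor.
Cooperation requires 2/5·p ≥ (27−23)/(27−8) = 4/19, hence p ≥ 10/19.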